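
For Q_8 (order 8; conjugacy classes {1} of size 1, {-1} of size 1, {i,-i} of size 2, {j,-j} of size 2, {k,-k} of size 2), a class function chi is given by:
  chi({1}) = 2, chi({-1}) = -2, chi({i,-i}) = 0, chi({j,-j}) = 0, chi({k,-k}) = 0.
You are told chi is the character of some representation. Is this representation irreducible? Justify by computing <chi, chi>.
Irreducible: <chi, chi> = 1.

Argument: <chi, chi> = (1/|G|) sum_C |C| * |chi(C)|^2 = (1/8)[1*|2|^2 + 1*|-2|^2 + 2*|0|^2 + 2*|0|^2 + 2*|0|^2]
  = (1/8)[(4) + (4) + (0) + (0) + (0)] = 8/8 = 1.
A character is irreducible iff <chi, chi> = 1, so this representation is irreducible.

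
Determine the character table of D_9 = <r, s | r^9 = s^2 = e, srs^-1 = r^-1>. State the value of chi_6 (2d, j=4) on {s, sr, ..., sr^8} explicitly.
Conjugacy classes: {e} of size 1, {r^1, r^8} of size 2, {r^2, r^7} of size 2, {r^3, r^6} of size 2, {r^4, r^5} of size 2, {s, sr, ..., sr^8} of size 9.
Character table:
  irrep \ class              {e} (size 1)  {r^1, r^8} (size 2)  {r^2, r^7} (size 2)  {r^3, r^6} (size 2)  {r^4, r^5} (size 2)  {s, sr, ..., sr^8} (size 9)
  chi_1 (triv)               1             1                    1                    1                    1                    1                          
  chi_2 (sign: r->1, s->-1)  1             1                    1                    1                    1                    -1                         
  chi_3 (2d, j=1)            2             2*cos(2*pi/9)        2*cos(4*pi/9)        -1                   -2*cos(pi/9)         0                          
  chi_4 (2d, j=2)            2             2*cos(4*pi/9)        -2*cos(pi/9)         -1                   2*cos(2*pi/9)        0                          
  chi_5 (2d, j=3)            2             -1                   -1                   2                    -1                   0                          
  chi_6 (2d, j=4)            2             -2*cos(pi/9)         2*cos(2*pi/9)        -1                   2*cos(4*pi/9)        0                          

Spot check: chi_6 (2d, j=4) on {s, sr, ..., sr^8} = 0.

Explanation: D_9 has order 2*9 = 18 with 6 conjugacy classes, hence 6 irreducibles. Sum of squared dims 1 + 1 + 4 + 4 + 4 + 4 = 18 = |G|. Linear characters come from the abelianisation; the 2-dimensional irreps have character r^k -> 2*cos(2*pi*j*k/9), reflections -> 0.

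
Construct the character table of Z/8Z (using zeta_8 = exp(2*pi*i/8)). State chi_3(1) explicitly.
Character table of Z/8Z (irreps indexed chi_0,...,chi_7 with chi_k(m) = zeta_8^(k*m), zeta_8 = exp(2*pi*i/8)):
  irrep \ class  {0} (size 1)  {1} (size 1)    {2} (size 1)  {3} (size 1)    {4} (size 1)  {5} (size 1)    {6} (size 1)  {7} (size 1)  
  chi_0          1             1               1             1               1             1               1             1             
  chi_1          1             exp(I*pi/4)     I             exp(3*I*pi/4)   -1            exp(-3*I*pi/4)  -I            exp(-I*pi/4)  
  chi_2          1             I               -1            -I              1             I               -1            -I            
  chi_3          1             exp(3*I*pi/4)   -I            exp(I*pi/4)     -1            exp(-I*pi/4)    I             exp(-3*I*pi/4)
  chi_4          1             -1              1             -1              1             -1              1             -1            
  chi_5          1             exp(-3*I*pi/4)  I             exp(-I*pi/4)    -1            exp(I*pi/4)     -I            exp(3*I*pi/4) 
  chi_6          1             -I              -1            I               1             -I              -1            I             
  chi_7          1             exp(-I*pi/4)    -I            exp(-3*I*pi/4)  -1            exp(3*I*pi/4)   I             exp(I*pi/4)   

Spot check: chi_3(1) = zeta_8^(3*1) = zeta_8^3 = exp(3*I*pi/4).

Solution. Z/8Z is abelian, so all 8 irreducible complex representations are 1-dimensional. They are given by chi_k(m) = zeta_8^(k*m) for k = 0,...,7. Row orthogonality: sum_m chi_k(m) conj(chi_l(m)) = 8 * [k = l].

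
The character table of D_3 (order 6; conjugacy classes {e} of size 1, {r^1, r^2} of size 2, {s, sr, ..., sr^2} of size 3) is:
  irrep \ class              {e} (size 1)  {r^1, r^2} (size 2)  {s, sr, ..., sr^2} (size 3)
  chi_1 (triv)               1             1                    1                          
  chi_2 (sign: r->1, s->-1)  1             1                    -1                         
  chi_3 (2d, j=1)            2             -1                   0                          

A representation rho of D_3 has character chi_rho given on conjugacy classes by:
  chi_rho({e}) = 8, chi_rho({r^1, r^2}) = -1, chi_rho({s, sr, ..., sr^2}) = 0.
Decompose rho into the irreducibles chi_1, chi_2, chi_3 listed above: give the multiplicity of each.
Multiplicities: chi_1: 1, chi_2: 1, chi_3: 3.

Explanation: Use <chi_rho, chi> = (1/|G|) sum_C |C| * chi_rho(C) * conj(chi(C)) with |G| = 6 for each irreducible chi in the table:
  <chi_rho, chi_1> = (1/6)[1*(8)*conj(1) + 2*(-1)*conj(1) + 3*(0)*conj(1)]
      = (1/6)[(8) + (-2) + (0)] = 6/6 = 1
  <chi_rho, chi_2> = (1/6)[1*(8)*conj(1) + 2*(-1)*conj(1) + 3*(0)*conj(-1)]
      = (1/6)[(8) + (-2) + (0)] = 6/6 = 1
  <chi_rho, chi_3> = (1/6)[1*(8)*conj(2) + 2*(-1)*conj(-1) + 3*(0)*conj(0)]
      = (1/6)[(16) + (2) + (0)] = 18/6 = 3
Dimension check: dim(rho) = sum (mult * dim) = 1*1 + 1*1 + 3*2 = 8 = chi_rho(e) = 8.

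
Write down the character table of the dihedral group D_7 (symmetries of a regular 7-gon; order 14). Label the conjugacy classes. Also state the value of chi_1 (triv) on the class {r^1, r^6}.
Conjugacy classes: {e} of size 1, {r^1, r^6} of size 2, {r^2, r^5} of size 2, {r^3, r^4} of size 2, {s, sr, ..., sr^6} of size 7.
Character table:
  irrep \ class              {e} (size 1)  {r^1, r^6} (size 2)  {r^2, r^5} (size 2)  {r^3, r^4} (size 2)  {s, sr, ..., sr^6} (size 7)
  chi_1 (triv)               1             1                    1                    1                    1                          
  chi_2 (sign: r->1, s->-1)  1             1                    1                    1                    -1                         
  chi_3 (2d, j=1)            2             2*cos(2*pi/7)        -2*cos(3*pi/7)       -2*cos(pi/7)         0                          
  chi_4 (2d, j=2)            2             -2*cos(3*pi/7)       -2*cos(pi/7)         2*cos(2*pi/7)        0                          
  chi_5 (2d, j=3)            2             -2*cos(pi/7)         2*cos(2*pi/7)        -2*cos(3*pi/7)       0                          

Spot check: chi_1 (triv) on {r^1, r^6} = 1.

Derivation: D_7 has order 2*7 = 14 with 5 conjugacy classes, hence 5 irreducibles. Sum of squared dims 1 + 1 + 4 + 4 + 4 = 14 = |G|. Linear characters come from the abelianisation; the 2-dimensional irreps have character r^k -> 2*cos(2*pi*j*k/7), reflections -> 0.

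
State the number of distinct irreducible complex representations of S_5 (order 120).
7

Argument: The number of irreducible complex representations of a finite group equals its number of conjugacy classes. Conjugacy classes in S_5 correspond to cycle types, i.e. partitions of 5; there are p(5) = 7 of them, so S_5 (order 120) has exactly 7 irreducible complex representations.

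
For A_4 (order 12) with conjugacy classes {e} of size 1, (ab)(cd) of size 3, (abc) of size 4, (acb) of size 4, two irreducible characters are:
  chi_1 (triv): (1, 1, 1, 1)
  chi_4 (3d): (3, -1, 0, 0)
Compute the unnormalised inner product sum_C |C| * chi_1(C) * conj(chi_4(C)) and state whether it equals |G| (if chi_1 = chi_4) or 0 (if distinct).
Sum = 0; so <chi_1, chi_4> = 0 (distinct irreducibles are orthogonal).

Explanation: Compute term by term over conjugacy classes (|C| * chi_1(C) * conj(chi_4(C))):
  1*(1)*conj(3) + 3*(1)*conj(-1) + 4*(1)*conj(0) + 4*(1)*conj(0)
  = (3) + (-3) + (0) + (0)
  = 0.
(Exp terms are combined using exp(i*s)*conj(exp(i*t)) = exp(i*(s-t)), and sums of them are collapsed using the identity that for every m > 1 the m distinct m-th roots of unity sum to 0, e.g. 1 + exp(2*I*pi/3) + exp(-2*I*pi/3) = 0.)
Dividing by |G| = 12 gives 0/12 = 0, matching the row-orthogonality relation <chi_1, chi_4> = [chi_1 = chi_4].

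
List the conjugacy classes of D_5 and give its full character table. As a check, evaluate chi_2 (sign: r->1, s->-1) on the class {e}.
Conjugacy classes: {e} of size 1, {r^1, r^4} of size 2, {r^2, r^3} of size 2, {s, sr, ..., sr^4} of size 5.
Character table:
  irrep \ class              {e} (size 1)  {r^1, r^4} (size 2)  {r^2, r^3} (size 2)  {s, sr, ..., sr^4} (size 5)
  chi_1 (triv)               1             1                    1                    1                          
  chi_2 (sign: r->1, s->-1)  1             1                    1                    -1                         
  chi_3 (2d, j=1)            2             -1/2 + sqrt(5)/2     -sqrt(5)/2 - 1/2     0                          
  chi_4 (2d, j=2)            2             -sqrt(5)/2 - 1/2     -1/2 + sqrt(5)/2     0                          

Spot check: chi_2 (sign: r->1, s->-1) on {e} = 1.

Proof sketch: D_5 has order 2*5 = 10 with 4 conjugacy classes, hence 4 irreducibles. Sum of squared dims 1 + 1 + 4 + 4 = 10 = |G|. Linear characters come from the abelianisation; the 2-dimensional irreps have character r^k -> 2*cos(2*pi*j*k/5), reflections -> 0.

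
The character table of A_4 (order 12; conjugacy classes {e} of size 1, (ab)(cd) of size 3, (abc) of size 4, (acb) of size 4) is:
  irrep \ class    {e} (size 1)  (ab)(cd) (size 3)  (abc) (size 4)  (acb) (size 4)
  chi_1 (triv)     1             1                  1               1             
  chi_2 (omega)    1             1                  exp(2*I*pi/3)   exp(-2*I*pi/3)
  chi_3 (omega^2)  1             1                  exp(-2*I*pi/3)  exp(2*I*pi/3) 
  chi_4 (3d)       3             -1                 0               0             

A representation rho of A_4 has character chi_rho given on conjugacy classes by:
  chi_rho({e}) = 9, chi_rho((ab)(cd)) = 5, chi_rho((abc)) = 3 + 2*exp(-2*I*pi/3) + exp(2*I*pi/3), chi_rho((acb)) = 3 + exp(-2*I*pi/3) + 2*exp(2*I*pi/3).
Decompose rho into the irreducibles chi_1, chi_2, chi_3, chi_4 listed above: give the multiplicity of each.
Multiplicities: chi_1: 3, chi_2: 1, chi_3: 2, chi_4: 1.

Use <chi_rho, chi> = (1/|G|) sum_C |C| * chi_rho(C) * conj(chi(C)) with |G| = 12 for each irreducible chi in the table:
  <chi_rho, chi_1> = (1/12)[1*(9)*conj(1) + 3*(5)*conj(1) + 4*(3 + 2*exp(-2*I*pi/3) + exp(2*I*pi/3))*conj(1) + 4*(3 + exp(-2*I*pi/3) + 2*exp(2*I*pi/3))*conj(1)]
      = (1/12)[(9) + (15) + (12 + 8*exp(-2*I*pi/3) + 4*exp(2*I*pi/3)) + (12 + 4*exp(-2*I*pi/3) + 8*exp(2*I*pi/3))] = 36/12 = 3
  <chi_rho, chi_2> = (1/12)[1*(9)*conj(1) + 3*(5)*conj(1) + 4*(3 + 2*exp(-2*I*pi/3) + exp(2*I*pi/3))*conj(exp(2*I*pi/3)) + 4*(3 + exp(-2*I*pi/3) + 2*exp(2*I*pi/3))*conj(exp(-2*I*pi/3))]
      = (1/12)[(9) + (15) + (4 + 12*exp(-2*I*pi/3) + 8*exp(2*I*pi/3)) + (4 + 8*exp(-2*I*pi/3) + 12*exp(2*I*pi/3))] = 12/12 = 1
  <chi_rho, chi_3> = (1/12)[1*(9)*conj(1) + 3*(5)*conj(1) + 4*(3 + 2*exp(-2*I*pi/3) + exp(2*I*pi/3))*conj(exp(-2*I*pi/3)) + 4*(3 + exp(-2*I*pi/3) + 2*exp(2*I*pi/3))*conj(exp(2*I*pi/3))]
      = (1/12)[(9) + (15) + (8 + 4*exp(-2*I*pi/3) + 12*exp(2*I*pi/3)) + (8 + 12*exp(-2*I*pi/3) + 4*exp(2*I*pi/3))] = 24/12 = 2
  <chi_rho, chi_4> = (1/12)[1*(9)*conj(3) + 3*(5)*conj(-1) + 4*(3 + 2*exp(-2*I*pi/3) + exp(2*I*pi/3))*conj(0) + 4*(3 + exp(-2*I*pi/3) + 2*exp(2*I*pi/3))*conj(0)]
      = (1/12)[(27) + (-15) + (0) + (0)] = 12/12 = 1
(Exp terms are combined using exp(i*s)*conj(exp(i*t)) = exp(i*(s-t)), and sums of them are collapsed using the identity that for every m > 1 the m distinct m-th roots of unity sum to 0, e.g. 1 + exp(2*I*pi/3) + exp(-2*I*pi/3) = 0.)
Dimension check: dim(rho) = sum (mult * dim) = 3*1 + 1*1 + 2*1 + 1*3 = 9 = chi_rho(e) = 9.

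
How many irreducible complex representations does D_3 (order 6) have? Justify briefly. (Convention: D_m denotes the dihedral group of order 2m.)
3

Proof sketch: The number of irreducible complex representations of a finite group equals its number of conjugacy classes. D_3 has 3 conjugacy classes ((n+3)/2 for n odd), so D_3 (order 6) has exactly 3 irreducible complex representations.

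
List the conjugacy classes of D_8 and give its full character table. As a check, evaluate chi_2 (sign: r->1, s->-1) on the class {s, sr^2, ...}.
Conjugacy classes: {e} of size 1, {r^4} of size 1, {r^1, r^7} of size 2, {r^2, r^6} of size 2, {r^3, r^5} of size 2, {s, sr^2, ...} of size 4, {sr, sr^3, ...} of size 4.
Character table:
  irrep \ class              {e} (size 1)  {r^4} (size 1)  {r^1, r^7} (size 2)  {r^2, r^6} (size 2)  {r^3, r^5} (size 2)  {s, sr^2, ...} (size 4)  {sr, sr^3, ...} (size 4)
  chi_1 (triv)               1             1               1                    1                    1                    1                        1                       
  chi_2 (sign: r->1, s->-1)  1             1               1                    1                    1                    -1                       -1                      
  chi_3 (r->-1, s->1)        1             1               -1                   1                    -1                   1                        -1                      
  chi_4 (r->-1, s->-1)       1             1               -1                   1                    -1                   -1                       1                       
  chi_5 (2d, j=1)            2             -2              sqrt(2)              0                    -sqrt(2)             0                        0                       
  chi_6 (2d, j=2)            2             2               0                    -2                   0                    0                        0                       
  chi_7 (2d, j=3)            2             -2              -sqrt(2)             0                    sqrt(2)              0                        0                       

Spot check: chi_2 (sign: r->1, s->-1) on {s, sr^2, ...} = -1.

Proof sketch: D_8 has order 2*8 = 16 with 7 conjugacy classes, hence 7 irreducibles. Sum of squared dims 1 + 1 + 1 + 1 + 4 + 4 + 4 = 16 = |G|. Linear characters come from the abelianisation; the 2-dimensional irreps have character r^k -> 2*cos(2*pi*j*k/8), reflections -> 0.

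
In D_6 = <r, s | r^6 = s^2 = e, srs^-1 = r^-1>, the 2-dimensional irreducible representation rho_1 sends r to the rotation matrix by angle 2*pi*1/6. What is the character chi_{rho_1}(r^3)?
chi_{rho_1}(r^3) = 2*cos(2*pi*1*3/6) = -2

Explanation: rho_1(r^3) is rotation by angle 2*pi*1*3/6, whose trace is 2*cos(2*pi*1*3/6) = -2.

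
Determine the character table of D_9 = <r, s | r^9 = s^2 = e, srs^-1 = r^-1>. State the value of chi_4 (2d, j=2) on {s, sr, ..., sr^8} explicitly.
Conjugacy classes: {e} of size 1, {r^1, r^8} of size 2, {r^2, r^7} of size 2, {r^3, r^6} of size 2, {r^4, r^5} of size 2, {s, sr, ..., sr^8} of size 9.
Character table:
  irrep \ class              {e} (size 1)  {r^1, r^8} (size 2)  {r^2, r^7} (size 2)  {r^3, r^6} (size 2)  {r^4, r^5} (size 2)  {s, sr, ..., sr^8} (size 9)
  chi_1 (triv)               1             1                    1                    1                    1                    1                          
  chi_2 (sign: r->1, s->-1)  1             1                    1                    1                    1                    -1                         
  chi_3 (2d, j=1)            2             2*cos(2*pi/9)        2*cos(4*pi/9)        -1                   -2*cos(pi/9)         0                          
  chi_4 (2d, j=2)            2             2*cos(4*pi/9)        -2*cos(pi/9)         -1                   2*cos(2*pi/9)        0                          
  chi_5 (2d, j=3)            2             -1                   -1                   2                    -1                   0                          
  chi_6 (2d, j=4)            2             -2*cos(pi/9)         2*cos(2*pi/9)        -1                   2*cos(4*pi/9)        0                          

Spot check: chi_4 (2d, j=2) on {s, sr, ..., sr^8} = 0.

Explanation: D_9 has order 2*9 = 18 with 6 conjugacy classes, hence 6 irreducibles. Sum of squared dims 1 + 1 + 4 + 4 + 4 + 4 = 18 = |G|. Linear characters come from the abelianisation; the 2-dimensional irreps have character r^k -> 2*cos(2*pi*j*k/9), reflections -> 0.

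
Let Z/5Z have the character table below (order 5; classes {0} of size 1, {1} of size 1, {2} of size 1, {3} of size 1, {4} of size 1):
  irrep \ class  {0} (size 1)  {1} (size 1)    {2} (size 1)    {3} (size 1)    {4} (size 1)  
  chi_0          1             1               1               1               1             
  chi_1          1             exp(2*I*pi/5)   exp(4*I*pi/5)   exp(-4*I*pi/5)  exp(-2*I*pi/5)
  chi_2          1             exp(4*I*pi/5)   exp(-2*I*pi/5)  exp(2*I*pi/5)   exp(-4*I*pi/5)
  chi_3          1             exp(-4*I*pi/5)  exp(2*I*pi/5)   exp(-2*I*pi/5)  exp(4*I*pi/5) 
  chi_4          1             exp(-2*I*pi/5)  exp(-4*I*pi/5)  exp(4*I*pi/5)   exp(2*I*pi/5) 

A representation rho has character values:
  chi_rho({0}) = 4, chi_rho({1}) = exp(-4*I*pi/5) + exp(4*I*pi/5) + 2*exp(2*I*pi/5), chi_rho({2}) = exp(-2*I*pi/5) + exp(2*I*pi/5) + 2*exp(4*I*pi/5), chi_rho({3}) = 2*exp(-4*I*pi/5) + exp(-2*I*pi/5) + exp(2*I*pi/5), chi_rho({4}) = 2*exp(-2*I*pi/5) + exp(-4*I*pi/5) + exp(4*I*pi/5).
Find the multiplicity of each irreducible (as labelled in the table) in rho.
Multiplicities: chi_0: 0, chi_1: 2, chi_2: 1, chi_3: 1, chi_4: 0.

Solution. Use <chi_rho, chi> = (1/|G|) sum_C |C| * chi_rho(C) * conj(chi(C)) with |G| = 5 for each irreducible chi in the table:
  <chi_rho, chi_0> = (1/5)[1*(4)*conj(1) + 1*(exp(-4*I*pi/5) + exp(4*I*pi/5) + 2*exp(2*I*pi/5))*conj(1) + 1*(exp(-2*I*pi/5) + exp(2*I*pi/5) + 2*exp(4*I*pi/5))*conj(1) + 1*(2*exp(-4*I*pi/5) + exp(-2*I*pi/5) + exp(2*I*pi/5))*conj(1) + 1*(2*exp(-2*I*pi/5) + exp(-4*I*pi/5) + exp(4*I*pi/5))*conj(1)]
      = (1/5)[(4) + (exp(-4*I*pi/5) + exp(4*I*pi/5) + 2*exp(2*I*pi/5)) + (exp(-2*I*pi/5) + exp(2*I*pi/5) + 2*exp(4*I*pi/5)) + (2*exp(-4*I*pi/5) + exp(-2*I*pi/5) + exp(2*I*pi/5)) + (2*exp(-2*I*pi/5) + exp(-4*I*pi/5) + exp(4*I*pi/5))] = 0/5 = 0
  <chi_rho, chi_1> = (1/5)[1*(4)*conj(1) + 1*(exp(-4*I*pi/5) + exp(4*I*pi/5) + 2*exp(2*I*pi/5))*conj(exp(2*I*pi/5)) + 1*(exp(-2*I*pi/5) + exp(2*I*pi/5) + 2*exp(4*I*pi/5))*conj(exp(4*I*pi/5)) + 1*(2*exp(-4*I*pi/5) + exp(-2*I*pi/5) + exp(2*I*pi/5))*conj(exp(-4*I*pi/5)) + 1*(2*exp(-2*I*pi/5) + exp(-4*I*pi/5) + exp(4*I*pi/5))*conj(exp(-2*I*pi/5))]
      = (1/5)[(4) + (2 + exp(4*I*pi/5) + exp(2*I*pi/5)) + (2 + exp(-2*I*pi/5) + exp(4*I*pi/5)) + (2 + exp(-4*I*pi/5) + exp(2*I*pi/5)) + (2 + exp(-2*I*pi/5) + exp(-4*I*pi/5))] = 10/5 = 2
  <chi_rho, chi_2> = (1/5)[1*(4)*conj(1) + 1*(exp(-4*I*pi/5) + exp(4*I*pi/5) + 2*exp(2*I*pi/5))*conj(exp(4*I*pi/5)) + 1*(exp(-2*I*pi/5) + exp(2*I*pi/5) + 2*exp(4*I*pi/5))*conj(exp(-2*I*pi/5)) + 1*(2*exp(-4*I*pi/5) + exp(-2*I*pi/5) + exp(2*I*pi/5))*conj(exp(2*I*pi/5)) + 1*(2*exp(-2*I*pi/5) + exp(-4*I*pi/5) + exp(4*I*pi/5))*conj(exp(-4*I*pi/5))]
      = (1/5)[(4) + (1 + 2*exp(-2*I*pi/5) + exp(2*I*pi/5)) + (1 + 2*exp(-4*I*pi/5) + exp(4*I*pi/5)) + (1 + exp(-4*I*pi/5) + 2*exp(4*I*pi/5)) + (1 + exp(-2*I*pi/5) + 2*exp(2*I*pi/5))] = 5/5 = 1
  <chi_rho, chi_3> = (1/5)[1*(4)*conj(1) + 1*(exp(-4*I*pi/5) + exp(4*I*pi/5) + 2*exp(2*I*pi/5))*conj(exp(-4*I*pi/5)) + 1*(exp(-2*I*pi/5) + exp(2*I*pi/5) + 2*exp(4*I*pi/5))*conj(exp(2*I*pi/5)) + 1*(2*exp(-4*I*pi/5) + exp(-2*I*pi/5) + exp(2*I*pi/5))*conj(exp(-2*I*pi/5)) + 1*(2*exp(-2*I*pi/5) + exp(-4*I*pi/5) + exp(4*I*pi/5))*conj(exp(4*I*pi/5))]
      = (1/5)[(4) + (1 + 2*exp(-4*I*pi/5) + exp(-2*I*pi/5)) + (1 + exp(-4*I*pi/5) + 2*exp(2*I*pi/5)) + (1 + 2*exp(-2*I*pi/5) + exp(4*I*pi/5)) + (1 + exp(2*I*pi/5) + 2*exp(4*I*pi/5))] = 5/5 = 1
  <chi_rho, chi_4> = (1/5)[1*(4)*conj(1) + 1*(exp(-4*I*pi/5) + exp(4*I*pi/5) + 2*exp(2*I*pi/5))*conj(exp(-2*I*pi/5)) + 1*(exp(-2*I*pi/5) + exp(2*I*pi/5) + 2*exp(4*I*pi/5))*conj(exp(-4*I*pi/5)) + 1*(2*exp(-4*I*pi/5) + exp(-2*I*pi/5) + exp(2*I*pi/5))*conj(exp(4*I*pi/5)) + 1*(2*exp(-2*I*pi/5) + exp(-4*I*pi/5) + exp(4*I*pi/5))*conj(exp(2*I*pi/5))]
      = (1/5)[(4) + (exp(-2*I*pi/5) + exp(-4*I*pi/5) + 2*exp(4*I*pi/5)) + (2*exp(-2*I*pi/5) + exp(-4*I*pi/5) + exp(2*I*pi/5)) + (exp(-2*I*pi/5) + exp(4*I*pi/5) + 2*exp(2*I*pi/5)) + (2*exp(-4*I*pi/5) + exp(4*I*pi/5) + exp(2*I*pi/5))] = 0/5 = 0
(Exp terms are combined using exp(i*s)*conj(exp(i*t)) = exp(i*(s-t)), and sums of them are collapsed using the identity that for every m > 1 the m distinct m-th roots of unity sum to 0, e.g. 1 + exp(2*I*pi/3) + exp(-2*I*pi/3) = 0.)
Dimension check: dim(rho) = sum (mult * dim) = 0*1 + 2*1 + 1*1 + 1*1 + 0*1 = 4 = chi_rho(e) = 4.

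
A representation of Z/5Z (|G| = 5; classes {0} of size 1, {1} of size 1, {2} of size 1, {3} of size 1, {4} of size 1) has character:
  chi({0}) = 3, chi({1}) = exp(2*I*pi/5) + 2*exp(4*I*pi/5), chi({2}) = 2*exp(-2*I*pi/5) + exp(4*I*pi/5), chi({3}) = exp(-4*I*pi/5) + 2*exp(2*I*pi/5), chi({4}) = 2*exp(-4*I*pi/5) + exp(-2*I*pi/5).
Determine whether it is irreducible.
Not irreducible (reducible): <chi, chi> = 5 > 1.

<chi, chi> = (1/|G|) sum_C |C| * |chi(C)|^2 = (1/5)[1*|3|^2 + 1*|exp(2*I*pi/5) + 2*exp(4*I*pi/5)|^2 + 1*|2*exp(-2*I*pi/5) + exp(4*I*pi/5)|^2 + 1*|exp(-4*I*pi/5) + 2*exp(2*I*pi/5)|^2 + 1*|2*exp(-4*I*pi/5) + exp(-2*I*pi/5)|^2]
  = (1/5)[(9) + (5 + 2*exp(-2*I*pi/5) + 2*exp(2*I*pi/5)) + (5 + 2*exp(-4*I*pi/5) + 2*exp(4*I*pi/5)) + (5 + 2*exp(-4*I*pi/5) + 2*exp(4*I*pi/5)) + (5 + 2*exp(-2*I*pi/5) + 2*exp(2*I*pi/5))] = 25/5 = 5.
(Exp terms are combined using exp(i*s)*conj(exp(i*t)) = exp(i*(s-t)), and sums of them are collapsed using the identity that for every m > 1 the m distinct m-th roots of unity sum to 0, e.g. 1 + exp(2*I*pi/3) + exp(-2*I*pi/3) = 0.)
A character is irreducible iff <chi, chi> = 1, so this representation is reducible.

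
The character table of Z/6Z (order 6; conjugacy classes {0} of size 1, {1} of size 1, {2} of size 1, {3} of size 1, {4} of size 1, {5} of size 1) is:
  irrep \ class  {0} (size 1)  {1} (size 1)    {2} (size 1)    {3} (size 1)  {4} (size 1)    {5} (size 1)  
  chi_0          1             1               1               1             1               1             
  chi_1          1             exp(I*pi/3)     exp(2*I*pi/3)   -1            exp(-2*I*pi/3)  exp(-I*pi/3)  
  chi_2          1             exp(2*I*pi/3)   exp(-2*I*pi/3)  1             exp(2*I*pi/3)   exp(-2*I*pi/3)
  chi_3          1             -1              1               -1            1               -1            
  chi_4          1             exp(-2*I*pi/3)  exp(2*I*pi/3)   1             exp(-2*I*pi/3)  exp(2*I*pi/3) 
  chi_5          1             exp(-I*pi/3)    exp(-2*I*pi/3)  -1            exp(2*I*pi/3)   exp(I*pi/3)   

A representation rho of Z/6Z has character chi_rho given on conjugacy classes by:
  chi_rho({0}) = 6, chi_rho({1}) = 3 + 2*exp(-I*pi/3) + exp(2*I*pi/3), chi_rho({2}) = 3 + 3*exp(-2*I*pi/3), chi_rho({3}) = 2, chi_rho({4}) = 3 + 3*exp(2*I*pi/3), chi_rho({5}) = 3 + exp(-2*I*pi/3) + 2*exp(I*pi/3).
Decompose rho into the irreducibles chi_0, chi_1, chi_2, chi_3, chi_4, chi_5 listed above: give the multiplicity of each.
Multiplicities: chi_0: 3, chi_1: 0, chi_2: 1, chi_3: 0, chi_4: 0, chi_5: 2.

Derivation: Use <chi_rho, chi> = (1/|G|) sum_C |C| * chi_rho(C) * conj(chi(C)) with |G| = 6 for each irreducible chi in the table:
  <chi_rho, chi_0> = (1/6)[1*(6)*conj(1) + 1*(3 + 2*exp(-I*pi/3) + exp(2*I*pi/3))*conj(1) + 1*(3 + 3*exp(-2*I*pi/3))*conj(1) + 1*(2)*conj(1) + 1*(3 + 3*exp(2*I*pi/3))*conj(1) + 1*(3 + exp(-2*I*pi/3) + 2*exp(I*pi/3))*conj(1)]
      = (1/6)[(6) + (3 + 2*exp(-I*pi/3) + exp(2*I*pi/3)) + (3 + 3*exp(-2*I*pi/3)) + (2) + (3 + 3*exp(2*I*pi/3)) + (3 + exp(-2*I*pi/3) + 2*exp(I*pi/3))] = 18/6 = 3
  <chi_rho, chi_1> = (1/6)[1*(6)*conj(1) + 1*(3 + 2*exp(-I*pi/3) + exp(2*I*pi/3))*conj(exp(I*pi/3)) + 1*(3 + 3*exp(-2*I*pi/3))*conj(exp(2*I*pi/3)) + 1*(2)*conj(-1) + 1*(3 + 3*exp(2*I*pi/3))*conj(exp(-2*I*pi/3)) + 1*(3 + exp(-2*I*pi/3) + 2*exp(I*pi/3))*conj(exp(-I*pi/3))]
      = (1/6)[(6) + (3*exp(-I*pi/3) + 2*exp(-2*I*pi/3) + exp(I*pi/3)) + (-3) + (-2) + (-3) + (exp(-I*pi/3) + 2*exp(2*I*pi/3) + 3*exp(I*pi/3))] = 0/6 = 0
  <chi_rho, chi_2> = (1/6)[1*(6)*conj(1) + 1*(3 + 2*exp(-I*pi/3) + exp(2*I*pi/3))*conj(exp(2*I*pi/3)) + 1*(3 + 3*exp(-2*I*pi/3))*conj(exp(-2*I*pi/3)) + 1*(2)*conj(1) + 1*(3 + 3*exp(2*I*pi/3))*conj(exp(2*I*pi/3)) + 1*(3 + exp(-2*I*pi/3) + 2*exp(I*pi/3))*conj(exp(-2*I*pi/3))]
      = (1/6)[(6) + (-1 + 3*exp(-2*I*pi/3)) + (3 + 3*exp(2*I*pi/3)) + (2) + (3 + 3*exp(-2*I*pi/3)) + (-1 + 3*exp(2*I*pi/3))] = 6/6 = 1
  <chi_rho, chi_3> = (1/6)[1*(6)*conj(1) + 1*(3 + 2*exp(-I*pi/3) + exp(2*I*pi/3))*conj(-1) + 1*(3 + 3*exp(-2*I*pi/3))*conj(1) + 1*(2)*conj(-1) + 1*(3 + 3*exp(2*I*pi/3))*conj(1) + 1*(3 + exp(-2*I*pi/3) + 2*exp(I*pi/3))*conj(-1)]
      = (1/6)[(6) + (-3 - exp(2*I*pi/3) - 2*exp(-I*pi/3)) + (3 + 3*exp(-2*I*pi/3)) + (-2) + (3 + 3*exp(2*I*pi/3)) + (-3 - 2*exp(I*pi/3) - exp(-2*I*pi/3))] = 0/6 = 0
  <chi_rho, chi_4> = (1/6)[1*(6)*conj(1) + 1*(3 + 2*exp(-I*pi/3) + exp(2*I*pi/3))*conj(exp(-2*I*pi/3)) + 1*(3 + 3*exp(-2*I*pi/3))*conj(exp(2*I*pi/3)) + 1*(2)*conj(1) + 1*(3 + 3*exp(2*I*pi/3))*conj(exp(-2*I*pi/3)) + 1*(3 + exp(-2*I*pi/3) + 2*exp(I*pi/3))*conj(exp(2*I*pi/3))]
      = (1/6)[(6) + (exp(-2*I*pi/3) + 2*exp(I*pi/3) + 3*exp(2*I*pi/3)) + (-3) + (2) + (-3) + (3*exp(-2*I*pi/3) + 2*exp(-I*pi/3) + exp(2*I*pi/3))] = 0/6 = 0
  <chi_rho, chi_5> = (1/6)[1*(6)*conj(1) + 1*(3 + 2*exp(-I*pi/3) + exp(2*I*pi/3))*conj(exp(-I*pi/3)) + 1*(3 + 3*exp(-2*I*pi/3))*conj(exp(-2*I*pi/3)) + 1*(2)*conj(-1) + 1*(3 + 3*exp(2*I*pi/3))*conj(exp(2*I*pi/3)) + 1*(3 + exp(-2*I*pi/3) + 2*exp(I*pi/3))*conj(exp(I*pi/3))]
      = (1/6)[(6) + (1 + 3*exp(I*pi/3)) + (3 + 3*exp(2*I*pi/3)) + (-2) + (3 + 3*exp(-2*I*pi/3)) + (1 + 3*exp(-I*pi/3))] = 12/6 = 2
(Exp terms are combined using exp(i*s)*conj(exp(i*t)) = exp(i*(s-t)), and sums of them are collapsed using the identity that for every m > 1 the m distinct m-th roots of unity sum to 0, e.g. 1 + exp(2*I*pi/3) + exp(-2*I*pi/3) = 0.)
Dimension check: dim(rho) = sum (mult * dim) = 3*1 + 0*1 + 1*1 + 0*1 + 0*1 + 2*1 = 6 = chi_rho(e) = 6.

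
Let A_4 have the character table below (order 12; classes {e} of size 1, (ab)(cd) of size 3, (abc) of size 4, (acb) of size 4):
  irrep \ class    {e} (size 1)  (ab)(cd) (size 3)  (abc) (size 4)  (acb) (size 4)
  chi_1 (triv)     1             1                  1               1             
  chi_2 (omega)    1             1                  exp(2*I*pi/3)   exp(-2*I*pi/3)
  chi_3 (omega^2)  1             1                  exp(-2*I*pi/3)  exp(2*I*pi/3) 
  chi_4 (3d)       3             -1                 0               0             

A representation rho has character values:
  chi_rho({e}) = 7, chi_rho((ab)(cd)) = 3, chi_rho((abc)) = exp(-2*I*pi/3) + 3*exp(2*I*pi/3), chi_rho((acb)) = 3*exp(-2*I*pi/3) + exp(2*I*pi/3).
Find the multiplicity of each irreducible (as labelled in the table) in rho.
Multiplicities: chi_1: 0, chi_2: 3, chi_3: 1, chi_4: 1.

Proof sketch: Use <chi_rho, chi> = (1/|G|) sum_C |C| * chi_rho(C) * conj(chi(C)) with |G| = 12 for each irreducible chi in the table:
  <chi_rho, chi_1> = (1/12)[1*(7)*conj(1) + 3*(3)*conj(1) + 4*(exp(-2*I*pi/3) + 3*exp(2*I*pi/3))*conj(1) + 4*(3*exp(-2*I*pi/3) + exp(2*I*pi/3))*conj(1)]
      = (1/12)[(7) + (9) + (4*exp(-2*I*pi/3) + 12*exp(2*I*pi/3)) + (12*exp(-2*I*pi/3) + 4*exp(2*I*pi/3))] = 0/12 = 0
  <chi_rho, chi_2> = (1/12)[1*(7)*conj(1) + 3*(3)*conj(1) + 4*(exp(-2*I*pi/3) + 3*exp(2*I*pi/3))*conj(exp(2*I*pi/3)) + 4*(3*exp(-2*I*pi/3) + exp(2*I*pi/3))*conj(exp(-2*I*pi/3))]
      = (1/12)[(7) + (9) + (12 + 4*exp(2*I*pi/3)) + (12 + 4*exp(-2*I*pi/3))] = 36/12 = 3
  <chi_rho, chi_3> = (1/12)[1*(7)*conj(1) + 3*(3)*conj(1) + 4*(exp(-2*I*pi/3) + 3*exp(2*I*pi/3))*conj(exp(-2*I*pi/3)) + 4*(3*exp(-2*I*pi/3) + exp(2*I*pi/3))*conj(exp(2*I*pi/3))]
      = (1/12)[(7) + (9) + (4 + 12*exp(-2*I*pi/3)) + (4 + 12*exp(2*I*pi/3))] = 12/12 = 1
  <chi_rho, chi_4> = (1/12)[1*(7)*conj(3) + 3*(3)*conj(-1) + 4*(exp(-2*I*pi/3) + 3*exp(2*I*pi/3))*conj(0) + 4*(3*exp(-2*I*pi/3) + exp(2*I*pi/3))*conj(0)]
      = (1/12)[(21) + (-9) + (0) + (0)] = 12/12 = 1
(Exp terms are combined using exp(i*s)*conj(exp(i*t)) = exp(i*(s-t)), and sums of them are collapsed using the identity that for every m > 1 the m distinct m-th roots of unity sum to 0, e.g. 1 + exp(2*I*pi/3) + exp(-2*I*pi/3) = 0.)
Dimension check: dim(rho) = sum (mult * dim) = 0*1 + 3*1 + 1*1 + 1*3 = 7 = chi_rho(e) = 7.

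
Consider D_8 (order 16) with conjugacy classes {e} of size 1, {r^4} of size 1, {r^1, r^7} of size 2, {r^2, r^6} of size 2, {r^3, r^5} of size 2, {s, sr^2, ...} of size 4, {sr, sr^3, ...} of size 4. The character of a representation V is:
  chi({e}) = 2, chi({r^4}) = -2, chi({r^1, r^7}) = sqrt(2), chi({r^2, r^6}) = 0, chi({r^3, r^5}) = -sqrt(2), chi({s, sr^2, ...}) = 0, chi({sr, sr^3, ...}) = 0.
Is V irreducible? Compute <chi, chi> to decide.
Irreducible: <chi, chi> = 1.

Explanation: <chi, chi> = (1/|G|) sum_C |C| * |chi(C)|^2 = (1/16)[1*|2|^2 + 1*|-2|^2 + 2*|sqrt(2)|^2 + 2*|0|^2 + 2*|-sqrt(2)|^2 + 4*|0|^2 + 4*|0|^2]
  = (1/16)[(4) + (4) + (4) + (0) + (4) + (0) + (0)] = 16/16 = 1.
A character is irreducible iff <chi, chi> = 1, so this representation is irreducible.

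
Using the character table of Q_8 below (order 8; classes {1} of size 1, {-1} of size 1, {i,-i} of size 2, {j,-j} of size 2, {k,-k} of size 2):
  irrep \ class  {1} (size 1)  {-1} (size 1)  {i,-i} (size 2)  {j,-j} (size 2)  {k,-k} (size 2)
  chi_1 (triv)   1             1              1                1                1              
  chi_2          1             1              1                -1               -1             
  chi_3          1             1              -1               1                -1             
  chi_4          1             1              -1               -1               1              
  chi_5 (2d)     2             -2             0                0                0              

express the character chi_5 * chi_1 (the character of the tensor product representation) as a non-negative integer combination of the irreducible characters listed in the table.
chi_5 tensor chi_1 = chi_5 (all other irreducibles have multiplicity 0).

The character of a tensor product is the pointwise product (chi_5 * chi_1)(C) = chi_5(C) * chi_1(C):
  {1}: (2)*(1), {-1}: (-2)*(1), {i,-i}: (0)*(1), {j,-j}: (0)*(1), {k,-k}: (0)*(1)
so (chi_5 * chi_1) takes values
  {1} -> 2, {-1} -> -2, {i,-i} -> 0, {j,-j} -> 0, {k,-k} -> 0.
Now take the inner product of this character with each irreducible chi from the table, <chi_5*chi_1, chi> = (1/8) sum_C |C| (chi_5*chi_1)(C) conj(chi(C)):
  <chi_5*chi_1, chi_1> = (1/8)[1*(2)*conj(1) + 1*(-2)*conj(1) + 2*(0)*conj(1) + 2*(0)*conj(1) + 2*(0)*conj(1)]
      = (1/8)[(2) + (-2) + (0) + (0) + (0)] = 0/8 = 0
  <chi_5*chi_1, chi_2> = (1/8)[1*(2)*conj(1) + 1*(-2)*conj(1) + 2*(0)*conj(1) + 2*(0)*conj(-1) + 2*(0)*conj(-1)]
      = (1/8)[(2) + (-2) + (0) + (0) + (0)] = 0/8 = 0
  <chi_5*chi_1, chi_3> = (1/8)[1*(2)*conj(1) + 1*(-2)*conj(1) + 2*(0)*conj(-1) + 2*(0)*conj(1) + 2*(0)*conj(-1)]
      = (1/8)[(2) + (-2) + (0) + (0) + (0)] = 0/8 = 0
  <chi_5*chi_1, chi_4> = (1/8)[1*(2)*conj(1) + 1*(-2)*conj(1) + 2*(0)*conj(-1) + 2*(0)*conj(-1) + 2*(0)*conj(1)]
      = (1/8)[(2) + (-2) + (0) + (0) + (0)] = 0/8 = 0
  <chi_5*chi_1, chi_5> = (1/8)[1*(2)*conj(2) + 1*(-2)*conj(-2) + 2*(0)*conj(0) + 2*(0)*conj(0) + 2*(0)*conj(0)]
      = (1/8)[(4) + (4) + (0) + (0) + (0)] = 8/8 = 1
Hence the multiplicities are chi_5: 1. Dimension check: dim(chi_5)*dim(chi_1) = 2*1 = 2 and sum (mult * dim) = 1*2 = 2.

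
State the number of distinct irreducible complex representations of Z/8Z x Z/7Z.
56

Solution. The number of irreducible complex representations of a finite group equals its number of conjugacy classes. Z/8Z x Z/7Z is abelian of order 56, so every element is its own conjugacy class: 56 classes, so Z/8Z x Z/7Z (order 56) has exactly 56 irreducible complex representations.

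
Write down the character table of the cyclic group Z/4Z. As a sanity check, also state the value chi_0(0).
Character table of Z/4Z (irreps indexed chi_0,...,chi_3 with chi_k(m) = zeta_4^(k*m), zeta_4 = exp(2*pi*i/4)):
  irrep \ class  {0} (size 1)  {1} (size 1)  {2} (size 1)  {3} (size 1)
  chi_0          1             1             1             1           
  chi_1          1             I             -1            -I          
  chi_2          1             -1            1             -1          
  chi_3          1             -I            -1            I           

Spot check: chi_0(0) = zeta_4^(0*0) = zeta_4^0 = 1.

Details: Z/4Z is abelian, so all 4 irreducible complex representations are 1-dimensional. They are given by chi_k(m) = zeta_4^(k*m) for k = 0,...,3. Row orthogonality: sum_m chi_k(m) conj(chi_l(m)) = 4 * [k = l].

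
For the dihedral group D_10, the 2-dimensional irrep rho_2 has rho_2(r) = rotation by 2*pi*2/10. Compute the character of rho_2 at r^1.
chi_{rho_2}(r^1) = 2*cos(2*pi*2*1/10) = -1/2 + sqrt(5)/2

Working: rho_2(r^1) is rotation by angle 2*pi*2*1/10, whose trace is 2*cos(2*pi*2*1/10) = -1/2 + sqrt(5)/2.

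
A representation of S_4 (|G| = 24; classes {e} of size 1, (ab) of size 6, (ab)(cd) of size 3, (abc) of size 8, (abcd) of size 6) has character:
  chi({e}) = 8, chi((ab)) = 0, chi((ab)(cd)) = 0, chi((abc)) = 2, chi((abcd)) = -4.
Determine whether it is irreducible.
Not irreducible (reducible): <chi, chi> = 8 > 1.

Why: <chi, chi> = (1/|G|) sum_C |C| * |chi(C)|^2 = (1/24)[1*|8|^2 + 6*|0|^2 + 3*|0|^2 + 8*|2|^2 + 6*|-4|^2]
  = (1/24)[(64) + (0) + (0) + (32) + (96)] = 192/24 = 8.
A character is irreducible iff <chi, chi> = 1, so this representation is reducible.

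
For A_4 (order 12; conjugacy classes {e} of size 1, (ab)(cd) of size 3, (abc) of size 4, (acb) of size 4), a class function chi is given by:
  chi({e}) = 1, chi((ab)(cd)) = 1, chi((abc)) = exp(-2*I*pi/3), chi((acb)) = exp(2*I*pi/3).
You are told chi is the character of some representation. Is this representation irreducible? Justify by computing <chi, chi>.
Irreducible: <chi, chi> = 1.

Why: <chi, chi> = (1/|G|) sum_C |C| * |chi(C)|^2 = (1/12)[1*|1|^2 + 3*|1|^2 + 4*|exp(-2*I*pi/3)|^2 + 4*|exp(2*I*pi/3)|^2]
  = (1/12)[(1) + (3) + (4) + (4)] = 12/12 = 1.
(Exp terms are combined using exp(i*s)*conj(exp(i*t)) = exp(i*(s-t)), and sums of them are collapsed using the identity that for every m > 1 the m distinct m-th roots of unity sum to 0, e.g. 1 + exp(2*I*pi/3) + exp(-2*I*pi/3) = 0.)
A character is irreducible iff <chi, chi> = 1, so this representation is irreducible.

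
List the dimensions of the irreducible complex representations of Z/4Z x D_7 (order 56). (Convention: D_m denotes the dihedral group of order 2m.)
Dimensions: 1, 1, 1, 1, 1, 1, 1, 1, 2, 2, 2, 2, 2, 2, 2, 2, 2, 2, 2, 2

Justification: There are 20 irreducibles (= number of conjugacy classes). Their dimensions d_i satisfy sum d_i^2 = |G| = 56: 1 + 1 + 1 + 1 + 1 + 1 + 1 + 1 + 4 + 4 + 4 + 4 + 4 + 4 + 4 + 4 + 4 + 4 + 4 + 4 = 56. (For the product with Z/4Z: each of the 4 1-dim characters of Z/4Z tensors with each irrep of D_7, giving 4 copies of each D_7-dimension.)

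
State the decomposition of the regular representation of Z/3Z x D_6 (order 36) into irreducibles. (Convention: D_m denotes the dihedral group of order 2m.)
Each irreducible V_i of dimension d_i appears with multiplicity d_i, i.e. rho_reg = (direct sum over all irreducibles V_i) d_i V_i. The irreducible dimensions for Z/3Z x D_6 are 1, 1, 1, 1, 1, 1, 1, 1, 1, 1, 1, 1, 2, 2, 2, 2, 2, 2: 12 irreducibles of dimension 1, each with multiplicity 1; 6 irreducibles of dimension 2, each with multiplicity 2. Total dimension 12*1*1 + 6*2*2 = 36 = |G|.

Details: General theorem: in the regular representation of a finite group G, each irreducible appears with multiplicity equal to its dimension. Check: dim(rho_reg) = sum d_i^2 = 1 + 1 + 1 + 1 + 1 + 1 + 1 + 1 + 1 + 1 + 1 + 1 + 4 + 4 + 4 + 4 + 4 + 4 = 36 = |G|.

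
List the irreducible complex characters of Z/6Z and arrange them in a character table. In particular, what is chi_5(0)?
Character table of Z/6Z (irreps indexed chi_0,...,chi_5 with chi_k(m) = zeta_6^(k*m), zeta_6 = exp(2*pi*i/6)):
  irrep \ class  {0} (size 1)  {1} (size 1)    {2} (size 1)    {3} (size 1)  {4} (size 1)    {5} (size 1)  
  chi_0          1             1               1               1             1               1             
  chi_1          1             exp(I*pi/3)     exp(2*I*pi/3)   -1            exp(-2*I*pi/3)  exp(-I*pi/3)  
  chi_2          1             exp(2*I*pi/3)   exp(-2*I*pi/3)  1             exp(2*I*pi/3)   exp(-2*I*pi/3)
  chi_3          1             -1              1               -1            1               -1            
  chi_4          1             exp(-2*I*pi/3)  exp(2*I*pi/3)   1             exp(-2*I*pi/3)  exp(2*I*pi/3) 
  chi_5          1             exp(-I*pi/3)    exp(-2*I*pi/3)  -1            exp(2*I*pi/3)   exp(I*pi/3)   

Spot check: chi_5(0) = zeta_6^(5*0) = zeta_6^0 = 1.

Derivation: Z/6Z is abelian, so all 6 irreducible complex representations are 1-dimensional. They are given by chi_k(m) = zeta_6^(k*m) for k = 0,...,5. Row orthogonality: sum_m chi_k(m) conj(chi_l(m)) = 6 * [k = l].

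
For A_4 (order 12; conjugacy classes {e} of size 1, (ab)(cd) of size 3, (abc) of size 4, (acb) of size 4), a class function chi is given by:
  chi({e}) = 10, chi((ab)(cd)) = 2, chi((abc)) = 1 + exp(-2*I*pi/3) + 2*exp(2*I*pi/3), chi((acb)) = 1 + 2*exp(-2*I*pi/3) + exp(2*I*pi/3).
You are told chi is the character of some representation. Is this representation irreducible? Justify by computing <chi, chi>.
Not irreducible (reducible): <chi, chi> = 10 > 1.

Explanation: <chi, chi> = (1/|G|) sum_C |C| * |chi(C)|^2 = (1/12)[1*|10|^2 + 3*|2|^2 + 4*|1 + exp(-2*I*pi/3) + 2*exp(2*I*pi/3)|^2 + 4*|1 + 2*exp(-2*I*pi/3) + exp(2*I*pi/3)|^2]
  = (1/12)[(100) + (12) + (4) + (4)] = 120/12 = 10.
(Exp terms are combined using exp(i*s)*conj(exp(i*t)) = exp(i*(s-t)), and sums of them are collapsed using the identity that for every m > 1 the m distinct m-th roots of unity sum to 0, e.g. 1 + exp(2*I*pi/3) + exp(-2*I*pi/3) = 0.)
A character is irreducible iff <chi, chi> = 1, so this representation is reducible.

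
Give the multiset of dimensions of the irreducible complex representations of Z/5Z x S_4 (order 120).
Dimensions: 1, 1, 1, 1, 1, 1, 1, 1, 1, 1, 2, 2, 2, 2, 2, 3, 3, 3, 3, 3, 3, 3, 3, 3, 3

Proof sketch: There are 25 irreducibles (= number of conjugacy classes). Their dimensions d_i satisfy sum d_i^2 = |G| = 120: 1 + 1 + 1 + 1 + 1 + 1 + 1 + 1 + 1 + 1 + 4 + 4 + 4 + 4 + 4 + 9 + 9 + 9 + 9 + 9 + 9 + 9 + 9 + 9 + 9 = 120. (For the product with Z/5Z: each of the 5 1-dim characters of Z/5Z tensors with each irrep of S_4, giving 5 copies of each S_4-dimension.)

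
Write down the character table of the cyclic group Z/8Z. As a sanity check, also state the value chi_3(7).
Character table of Z/8Z (irreps indexed chi_0,...,chi_7 with chi_k(m) = zeta_8^(k*m), zeta_8 = exp(2*pi*i/8)):
  irrep \ class  {0} (size 1)  {1} (size 1)    {2} (size 1)  {3} (size 1)    {4} (size 1)  {5} (size 1)    {6} (size 1)  {7} (size 1)  
  chi_0          1             1               1             1               1             1               1             1             
  chi_1          1             exp(I*pi/4)     I             exp(3*I*pi/4)   -1            exp(-3*I*pi/4)  -I            exp(-I*pi/4)  
  chi_2          1             I               -1            -I              1             I               -1            -I            
  chi_3          1             exp(3*I*pi/4)   -I            exp(I*pi/4)     -1            exp(-I*pi/4)    I             exp(-3*I*pi/4)
  chi_4          1             -1              1             -1              1             -1              1             -1            
  chi_5          1             exp(-3*I*pi/4)  I             exp(-I*pi/4)    -1            exp(I*pi/4)     -I            exp(3*I*pi/4) 
  chi_6          1             -I              -1            I               1             -I              -1            I             
  chi_7          1             exp(-I*pi/4)    -I            exp(-3*I*pi/4)  -1            exp(3*I*pi/4)   I             exp(I*pi/4)   

Spot check: chi_3(7) = zeta_8^(3*7) = zeta_8^21 = exp(-3*I*pi/4).

Reasoning: Z/8Z is abelian, so all 8 irreducible complex representations are 1-dimensional. They are given by chi_k(m) = zeta_8^(k*m) for k = 0,...,7. Row orthogonality: sum_m chi_k(m) conj(chi_l(m)) = 8 * [k = l].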